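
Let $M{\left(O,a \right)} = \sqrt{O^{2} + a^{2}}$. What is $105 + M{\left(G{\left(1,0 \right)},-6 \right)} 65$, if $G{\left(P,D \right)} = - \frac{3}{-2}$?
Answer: $105 + \frac{195 \sqrt{17}}{2} \approx 507.0$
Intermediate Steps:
$G{\left(P,D \right)} = \frac{3}{2}$ ($G{\left(P,D \right)} = - \frac{3 \left(-1\right)}{2} = \left(-1\right) \left(- \frac{3}{2}\right) = \frac{3}{2}$)
$105 + M{\left(G{\left(1,0 \right)},-6 \right)} 65 = 105 + \sqrt{\left(\frac{3}{2}\right)^{2} + \left(-6\right)^{2}} \cdot 65 = 105 + \sqrt{\frac{9}{4} + 36} \cdot 65 = 105 + \sqrt{\frac{153}{4}} \cdot 65 = 105 + \frac{3 \sqrt{17}}{2} \cdot 65 = 105 + \frac{195 \sqrt{17}}{2}$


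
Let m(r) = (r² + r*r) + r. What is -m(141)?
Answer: -39903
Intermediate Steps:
m(r) = r + 2*r² (m(r) = (r² + r²) + r = 2*r² + r = r + 2*r²)
-m(141) = -141*(1 + 2*141) = -141*(1 + 282) = -141*283 = -1*39903 = -39903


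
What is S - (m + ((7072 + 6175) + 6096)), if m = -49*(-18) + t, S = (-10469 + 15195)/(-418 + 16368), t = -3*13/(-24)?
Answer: -1290439771/63800 ≈ -20226.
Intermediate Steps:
t = 13/8 (t = -39*(-1/24) = 13/8 ≈ 1.6250)
S = 2363/7975 (S = 4726/15950 = 4726*(1/15950) = 2363/7975 ≈ 0.29630)
m = 7069/8 (m = -49*(-18) + 13/8 = 882 + 13/8 = 7069/8 ≈ 883.63)
S - (m + ((7072 + 6175) + 6096)) = 2363/7975 - (7069/8 + ((7072 + 6175) + 6096)) = 2363/7975 - (7069/8 + (13247 + 6096)) = 2363/7975 - (7069/8 + 19343) = 2363/7975 - 1*161813/8 = 2363/7975 - 161813/8 = -1290439771/63800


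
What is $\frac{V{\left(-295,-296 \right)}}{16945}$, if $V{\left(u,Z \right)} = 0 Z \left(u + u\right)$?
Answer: $0$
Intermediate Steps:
$V{\left(u,Z \right)} = 0$ ($V{\left(u,Z \right)} = 0 \cdot 2 u = 0$)
$\frac{V{\left(-295,-296 \right)}}{16945} = \frac{0}{16945} = 0 \cdot \frac{1}{16945} = 0$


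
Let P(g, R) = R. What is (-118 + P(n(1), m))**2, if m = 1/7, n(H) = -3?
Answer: 680625/49 ≈ 13890.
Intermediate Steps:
m = 1/7 ≈ 0.14286
(-118 + P(n(1), m))**2 = (-118 + 1/7)**2 = (-825/7)**2 = 680625/49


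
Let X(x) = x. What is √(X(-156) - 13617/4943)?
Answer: 5*I*√155155827/4943 ≈ 12.6*I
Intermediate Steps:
√(X(-156) - 13617/4943) = √(-156 - 13617/4943) = √(-784725/4943) = 5*I*√155155827/4943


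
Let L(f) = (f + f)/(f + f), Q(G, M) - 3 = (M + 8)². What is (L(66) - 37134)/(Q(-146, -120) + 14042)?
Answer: -37133/26589 ≈ -1.3966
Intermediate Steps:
Q(G, M) = 3 + (8 + M)² (Q(G, M) = 3 + (M + 8)² = 3 + (8 + M)²)
L(f) = 1 (L(f) = (2*f)/((2*f)) = (2*f)*(1/(2*f)) = 1)
(L(66) - 37134)/(Q(-146, -120) + 14042) = (1 - 37134)/((3 + (8 - 120)²) + 14042) = -37133/((3 + (-112)²) + 14042) = -37133/((3 + 12544) + 14042) = -37133/(12547 + 14042) = -37133/26589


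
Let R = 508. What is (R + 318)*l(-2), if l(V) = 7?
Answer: 5782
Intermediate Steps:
(R + 318)*l(-2) = (508 + 318)*7 = 826*7 = 5782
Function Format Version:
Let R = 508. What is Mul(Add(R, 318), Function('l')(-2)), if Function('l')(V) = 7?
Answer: 5782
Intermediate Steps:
Mul(Add(R, 318), Function('l')(-2)) = Mul(Add(508, 318), 7) = Mul(826, 7) = 5782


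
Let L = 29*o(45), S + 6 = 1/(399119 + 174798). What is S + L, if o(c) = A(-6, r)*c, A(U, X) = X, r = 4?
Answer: 2992403239/573917 ≈ 5214.0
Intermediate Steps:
o(c) = 4*c
S = -3443501/573917 (S = -6 + 1/(399119 + 174798) = -6 + 1/573917 = -3443501/573917 ≈ -6.0000)
L = 5220 (L = 29*(4*45) = 29*180 = 5220)
S + L = -3443501/573917 + 5220 = 2992403239/573917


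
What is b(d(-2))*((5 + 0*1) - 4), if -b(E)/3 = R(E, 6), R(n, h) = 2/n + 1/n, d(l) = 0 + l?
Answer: 9/2 ≈ 4.5000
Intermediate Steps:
d(l) = l
R(n, h) = 3/n (R(n, h) = 2/n + 1/n = 3/n)
b(E) = -9/E
b(d(-2))*((5 + 0*1) - 4) = (-9/(-2))*((5 + 0*1) - 4) = (-9*(-½))*((5 + 0) - 4) = 9*(5 - 4)/2 = (9/2)*1 = 9/2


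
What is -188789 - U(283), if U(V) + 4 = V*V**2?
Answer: -22853972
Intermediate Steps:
U(V) = -4 + V**3 (U(V) = -4 + V*V**2 = -4 + V**3)
-188789 - U(283) = -188789 - (-4 + 283**3) = -188789 - (-4 + 22665187) = -188789 - 1*22665183 = -188789 - 22665183 = -22853972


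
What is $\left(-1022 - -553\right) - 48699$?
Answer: $-49168$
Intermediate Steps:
$\left(-1022 - -553\right) - 48699 = \left(-1022 + 553\right) - 48699 = -469 - 48699 = -49168$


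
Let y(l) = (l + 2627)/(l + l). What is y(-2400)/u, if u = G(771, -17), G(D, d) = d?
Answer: 227/81600 ≈ 0.0027819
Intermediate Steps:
y(l) = (2627 + l)/(2*l) (y(l) = (2627 + l)/((2*l)) = (2627 + l)*(1/(2*l)) = (2627 + l)/(2*l))
u = -17
y(-2400)/u = ((1/2)*(2627 - 2400)/(-2400))/(-17) = ((1/2)*(-1/2400)*227)*(-1/17) = -227/4800*(-1/17) = 227/81600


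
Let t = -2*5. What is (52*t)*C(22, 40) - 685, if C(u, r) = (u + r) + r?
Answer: -53725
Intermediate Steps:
t = -10
C(u, r) = u + 2*r (C(u, r) = (r + u) + r = u + 2*r)
(52*t)*C(22, 40) - 685 = (52*(-10))*(22 + 2*40) - 685 = -520*(22 + 80) - 685 = -520*102 - 685 = -53040 - 685 = -53725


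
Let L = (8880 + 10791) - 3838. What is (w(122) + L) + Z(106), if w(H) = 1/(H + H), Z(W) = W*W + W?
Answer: 6630701/244 ≈ 27175.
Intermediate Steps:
L = 15833 (L = 19671 - 3838 = 15833)
Z(W) = W + W² (Z(W) = W² + W = W + W²)
w(H) = 1/(2*H)
(w(122) + L) + Z(106) = ((½)/122 + 15833) + 106*(1 + 106) = ((½)*(1/122) + 15833) + 106*107 = (1/244 + 15833) + 11342 = 3863253/244 + 11342 = 6630701/244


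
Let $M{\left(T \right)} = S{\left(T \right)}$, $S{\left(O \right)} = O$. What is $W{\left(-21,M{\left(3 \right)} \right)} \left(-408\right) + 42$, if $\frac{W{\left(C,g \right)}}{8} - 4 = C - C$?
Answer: $-13014$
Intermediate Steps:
$M{\left(T \right)} = T$
$W{\left(C,g \right)} = 32$ ($W{\left(C,g \right)} = 32 + 8 \left(C - C\right) = 32 + 8 \cdot 0 = 32 + 0 = 32$)
$W{\left(-21,M{\left(3 \right)} \right)} \left(-408\right) + 42 = 32 \left(-408\right) + 42 = -13056 + 42 = -13014$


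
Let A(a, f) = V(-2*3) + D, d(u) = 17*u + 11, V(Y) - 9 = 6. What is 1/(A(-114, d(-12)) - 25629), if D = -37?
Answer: -1/25651 ≈ -3.8985e-5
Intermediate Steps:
V(Y) = 15 (V(Y) = 9 + 6 = 15)
d(u) = 11 + 17*u
A(a, f) = -22 (A(a, f) = 15 - 37 = -22)
1/(A(-114, d(-12)) - 25629) = 1/(-22 - 25629) = 1/(-25651) = -1/25651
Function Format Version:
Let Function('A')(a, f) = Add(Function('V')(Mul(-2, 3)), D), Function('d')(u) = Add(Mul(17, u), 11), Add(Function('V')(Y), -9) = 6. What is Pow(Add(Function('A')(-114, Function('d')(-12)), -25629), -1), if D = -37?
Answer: Rational(-1, 25651) ≈ -3.8985e-5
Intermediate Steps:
Function('V')(Y) = 15 (Function('V')(Y) = Add(9, 6) = 15)
Function('d')(u) = Add(11, Mul(17, u))
Function('A')(a, f) = -22 (Function('A')(a, f) = Add(15, -37) = -22)
Pow(Add(Function('A')(-114, Function('d')(-12)), -25629), -1) = Pow(Add(-22, -25629), -1) = Pow(-25651, -1) = Rational(-1, 25651)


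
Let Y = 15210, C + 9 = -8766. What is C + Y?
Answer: 6435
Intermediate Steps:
C = -8775 (C = -9 - 8766 = -8775)
C + Y = -8775 + 15210 = 6435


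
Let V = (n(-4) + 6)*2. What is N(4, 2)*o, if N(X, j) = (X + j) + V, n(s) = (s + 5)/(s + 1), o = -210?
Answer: -3640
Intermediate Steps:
n(s) = (5 + s)/(1 + s)
V = 34/3 (V = ((5 - 4)/(1 - 4) + 6)*2 = (1/(-3) + 6)*2 = (-⅓*1 + 6)*2 = (-⅓ + 6)*2 = (17/3)*2 = 34/3 ≈ 11.333)
N(X, j) = 34/3 + X + j (N(X, j) = (X + j) + 34/3 = 34/3 + X + j)
N(4, 2)*o = (34/3 + 4 + 2)*(-210) = (52/3)*(-210) = -3640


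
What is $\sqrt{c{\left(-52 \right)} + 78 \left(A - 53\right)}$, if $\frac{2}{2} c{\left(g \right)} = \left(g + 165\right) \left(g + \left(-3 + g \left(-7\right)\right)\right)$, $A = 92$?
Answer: $\sqrt{37959} \approx 194.83$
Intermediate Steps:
$c{\left(g \right)} = \left(-3 - 6 g\right) \left(165 + g\right)$ ($c{\left(g \right)} = \left(g + 165\right) \left(g + \left(-3 + g \left(-7\right)\right)\right) = \left(165 + g\right) \left(g - \left(3 + 7 g\right)\right) = \left(165 + g\right) \left(-3 - 6 g\right) = \left(-3 - 6 g\right) \left(165 + g\right)$)
$\sqrt{c{\left(-52 \right)} + 78 \left(A - 53\right)} = \sqrt{\left(-495 - -51636 - 6 \left(-52\right)^{2}\right) + 78 \left(92 - 53\right)} = \sqrt{\left(-495 + 51636 - 16224\right) + 78 \cdot 39} = \sqrt{\left(-495 + 51636 - 16224\right) + 3042} = \sqrt{34917 + 3042} = \sqrt{37959}$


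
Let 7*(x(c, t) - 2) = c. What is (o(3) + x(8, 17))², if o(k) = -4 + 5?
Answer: 841/49 ≈ 17.163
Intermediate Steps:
x(c, t) = 2 + c/7
o(k) = 1
(o(3) + x(8, 17))² = (1 + (2 + (⅐)*8))² = (1 + (2 + 8/7))² = (1 + 22/7)² = (29/7)² = 841/49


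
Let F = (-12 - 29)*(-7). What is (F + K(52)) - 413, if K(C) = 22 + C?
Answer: -52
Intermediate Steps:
F = 287 (F = -41*(-7) = 287)
(F + K(52)) - 413 = (287 + (22 + 52)) - 413 = (287 + 74) - 413 = 361 - 413 = -52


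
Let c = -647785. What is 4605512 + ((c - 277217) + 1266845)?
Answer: 4947355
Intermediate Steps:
4605512 + ((c - 277217) + 1266845) = 4605512 + ((-647785 - 277217) + 1266845) = 4605512 + (-925002 + 1266845) = 4605512 + 341843 = 4947355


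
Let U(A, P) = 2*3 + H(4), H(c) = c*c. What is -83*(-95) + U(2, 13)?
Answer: 7907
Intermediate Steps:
H(c) = c²
U(A, P) = 22 (U(A, P) = 2*3 + 4² = 6 + 16 = 22)
-83*(-95) + U(2, 13) = -83*(-95) + 22 = 7885 + 22 = 7907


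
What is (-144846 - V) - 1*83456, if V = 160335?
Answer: -388637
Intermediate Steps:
(-144846 - V) - 1*83456 = (-144846 - 1*160335) - 1*83456 = (-144846 - 160335) - 83456 = -305181 - 83456 = -388637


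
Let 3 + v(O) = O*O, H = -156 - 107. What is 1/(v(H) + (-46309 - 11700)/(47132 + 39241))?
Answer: 12339/853430987 ≈ 1.4458e-5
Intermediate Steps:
H = -263
v(O) = -3 + O**2 (v(O) = -3 + O*O = -3 + O**2)
1/(v(H) + (-46309 - 11700)/(47132 + 39241)) = 1/((-3 + (-263)**2) + (-46309 - 11700)/(47132 + 39241)) = 1/((-3 + 69169) - 58009/86373) = 1/(69166 - 58009*1/86373) = 1/(69166 - 8287/12339) = 1/(853430987/12339) = 12339/853430987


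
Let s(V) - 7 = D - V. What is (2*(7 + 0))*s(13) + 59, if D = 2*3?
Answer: 59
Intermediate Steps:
D = 6
s(V) = 13 - V (s(V) = 7 + (6 - V) = 13 - V)
(2*(7 + 0))*s(13) + 59 = (2*(7 + 0))*(13 - 1*13) + 59 = (2*7)*(13 - 13) + 59 = 14*0 + 59 = 0 + 59 = 59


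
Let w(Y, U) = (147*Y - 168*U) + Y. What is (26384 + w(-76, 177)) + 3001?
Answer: -11599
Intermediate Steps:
w(Y, U) = -168*U + 148*Y (w(Y, U) = (-168*U + 147*Y) + Y = -168*U + 148*Y)
(26384 + w(-76, 177)) + 3001 = (26384 + (-168*177 + 148*(-76))) + 3001 = (26384 + (-29736 - 11248)) + 3001 = (26384 - 40984) + 3001 = -14600 + 3001 = -11599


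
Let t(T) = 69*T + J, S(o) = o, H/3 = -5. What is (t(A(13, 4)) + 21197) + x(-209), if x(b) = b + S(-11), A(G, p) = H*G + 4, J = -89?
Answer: 7709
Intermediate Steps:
H = -15 (H = 3*(-5) = -15)
A(G, p) = 4 - 15*G (A(G, p) = -15*G + 4 = 4 - 15*G)
x(b) = -11 + b (x(b) = b - 11 = -11 + b)
t(T) = -89 + 69*T (t(T) = 69*T - 89 = -89 + 69*T)
(t(A(13, 4)) + 21197) + x(-209) = ((-89 + 69*(4 - 15*13)) + 21197) + (-11 - 209) = ((-89 + 69*(4 - 195)) + 21197) - 220 = ((-89 + 69*(-191)) + 21197) - 220 = ((-89 - 13179) + 21197) - 220 = (-13268 + 21197) - 220 = 7929 - 220 = 7709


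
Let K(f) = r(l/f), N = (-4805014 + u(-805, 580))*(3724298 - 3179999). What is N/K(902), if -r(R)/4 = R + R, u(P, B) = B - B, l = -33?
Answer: -17871656153771/2 ≈ -8.9358e+12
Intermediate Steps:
u(P, B) = 0
r(R) = -8*R (r(R) = -4*(R + R) = -8*R)
N = -2615364315186 (N = (-4805014 + 0)*(3724298 - 3179999) = -4805014*544299 = -2615364315186)
K(f) = 264/f (K(f) = -(-264)/f = 264/f)
N/K(902) = -2615364315186/(264/902) = -2615364315186/(264*(1/902)) = -2615364315186/12/41 = -2615364315186*41/12 = -17871656153771/2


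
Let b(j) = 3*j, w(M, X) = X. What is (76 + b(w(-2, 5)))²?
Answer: 8281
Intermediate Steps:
(76 + b(w(-2, 5)))² = (76 + 3*5)² = (76 + 15)² = 91² = 8281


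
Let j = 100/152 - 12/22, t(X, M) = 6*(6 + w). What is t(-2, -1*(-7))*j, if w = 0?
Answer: 846/209 ≈ 4.0478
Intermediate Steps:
t(X, M) = 36 (t(X, M) = 6*(6 + 0) = 6*6 = 36)
j = 47/418 (j = 100*(1/152) - 12*1/22 = 25/38 - 6/11 = 47/418 ≈ 0.11244)
t(-2, -1*(-7))*j = 36*(47/418) = 846/209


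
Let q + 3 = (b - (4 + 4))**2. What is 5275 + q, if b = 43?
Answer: 6497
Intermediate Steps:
q = 1222 (q = -3 + (43 - (4 + 4))**2 = -3 + (43 - 1*8)**2 = -3 + (43 - 8)**2 = -3 + 35**2 = -3 + 1225 = 1222)
5275 + q = 5275 + 1222 = 6497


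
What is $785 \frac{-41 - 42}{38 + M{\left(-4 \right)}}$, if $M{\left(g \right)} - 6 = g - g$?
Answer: $- \frac{65155}{44} \approx -1480.8$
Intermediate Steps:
$M{\left(g \right)} = 6$ ($M{\left(g \right)} = 6 + \left(g - g\right) = 6 + 0 = 6$)
$785 \frac{-41 - 42}{38 + M{\left(-4 \right)}} = 785 \frac{-41 - 42}{38 + 6} = 785 \left(- \frac{83}{44}\right) = - \frac{65155}{44}$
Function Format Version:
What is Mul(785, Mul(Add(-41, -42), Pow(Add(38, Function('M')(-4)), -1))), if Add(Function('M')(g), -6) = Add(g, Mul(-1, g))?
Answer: Rational(-65155, 44) ≈ -1480.8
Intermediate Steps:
Function('M')(g) = 6 (Function('M')(g) = Add(6, Add(g, Mul(-1, g))) = Add(6, 0) = 6)
Mul(785, Mul(Add(-41, -42), Pow(Add(38, Function('M')(-4)), -1))) = Mul(785, Mul(Add(-41, -42), Pow(Add(38, 6), -1))) = Mul(785, Mul(-83, Pow(44, -1))) = Mul(785, Mul(-83, Rational(1, 44))) = Mul(785, Rational(-83, 44)) = Rational(-65155, 44)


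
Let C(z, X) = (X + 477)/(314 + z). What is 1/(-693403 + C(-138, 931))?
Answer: -1/693395 ≈ -1.4422e-6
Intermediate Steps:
C(z, X) = (477 + X)/(314 + z)
1/(-693403 + C(-138, 931)) = 1/(-693403 + (477 + 931)/(314 - 138)) = 1/(-693403 + 1408/176) = 1/(-693403 + (1/176)*1408) = 1/(-693403 + 8) = 1/(-693395) = -1/693395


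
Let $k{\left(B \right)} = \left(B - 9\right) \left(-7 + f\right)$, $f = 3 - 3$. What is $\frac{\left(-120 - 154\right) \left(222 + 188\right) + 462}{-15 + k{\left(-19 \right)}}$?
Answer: $- \frac{111878}{181} \approx -618.11$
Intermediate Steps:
$f = 0$ ($f = 3 - 3 = 0$)
$k{\left(B \right)} = 63 - 7 B$ ($k{\left(B \right)} = \left(B - 9\right) \left(-7 + 0\right) = \left(-9 + B\right) \left(-7\right) = 63 - 7 B$)
$\frac{\left(-120 - 154\right) \left(222 + 188\right) + 462}{-15 + k{\left(-19 \right)}} = \frac{\left(-120 - 154\right) \left(222 + 188\right) + 462}{-15 + \left(63 - -133\right)} = \frac{\left(-274\right) 410 + 462}{-15 + \left(63 + 133\right)} = \frac{-112340 + 462}{-15 + 196} = - \frac{111878}{181}$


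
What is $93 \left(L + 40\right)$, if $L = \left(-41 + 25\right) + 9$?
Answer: $3069$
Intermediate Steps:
$L = -7$ ($L = -16 + 9 = -7$)
$93 \left(L + 40\right) = 93 \left(-7 + 40\right) = 93 \cdot 33 = 3069$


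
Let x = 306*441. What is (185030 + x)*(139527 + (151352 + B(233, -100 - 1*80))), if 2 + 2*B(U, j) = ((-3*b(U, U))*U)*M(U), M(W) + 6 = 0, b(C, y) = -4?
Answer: 90390020240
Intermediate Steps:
x = 134946
M(W) = -6 (M(W) = -6 + 0 = -6)
B(U, j) = -1 - 36*U (B(U, j) = -1 + (((-3*(-4))*U)*(-6))/2 = -1 + ((12*U)*(-6))/2 = -1 + (-72*U)/2 = -1 - 36*U)
(185030 + x)*(139527 + (151352 + B(233, -100 - 1*80))) = (185030 + 134946)*(139527 + (151352 + (-1 - 36*233))) = 319976*(139527 + (151352 + (-1 - 8388))) = 319976*(139527 + (151352 - 8389)) = 319976*(139527 + 142963) = 319976*282490 = 90390020240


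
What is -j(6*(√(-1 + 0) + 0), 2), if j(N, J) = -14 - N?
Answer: 14 + 6*I ≈ 14.0 + 6.0*I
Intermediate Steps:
-j(6*(√(-1 + 0) + 0), 2) = -(-14 - 6*(√(-1 + 0) + 0)) = -(-14 - 6*(√(-1) + 0)) = -(-14 - 6*(I + 0)) = -(-14 - 6*I) = 14 + 6*I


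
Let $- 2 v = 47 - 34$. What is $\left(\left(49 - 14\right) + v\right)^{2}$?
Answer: $\frac{3249}{4} \approx 812.25$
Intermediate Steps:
$v = - \frac{13}{2}$ ($v = - \frac{47 - 34}{2} = \left(- \frac{1}{2}\right) 13 = - \frac{13}{2} \approx -6.5$)
$\left(\left(49 - 14\right) + v\right)^{2} = \left(\left(49 - 14\right) - \frac{13}{2}\right)^{2} = \left(35 - \frac{13}{2}\right)^{2} = \left(\frac{57}{2}\right)^{2} = \frac{3249}{4}$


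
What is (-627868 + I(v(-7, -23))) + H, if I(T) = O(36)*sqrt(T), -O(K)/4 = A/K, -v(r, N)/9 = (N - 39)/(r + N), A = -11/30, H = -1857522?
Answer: -2485390 + 11*I*sqrt(465)/1350 ≈ -2.4854e+6 + 0.17571*I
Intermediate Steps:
A = -11/30 (A = -11*1/30 = -11/30 ≈ -0.36667)
v(r, N) = -9*(-39 + N)/(N + r) (v(r, N) = -9*(N - 39)/(r + N) = -9*(-39 + N)/(N + r))
O(K) = 22/(15*K) (O(K) = -(-22)/(15*K) = 22/(15*K))
I(T) = 11*sqrt(T)/270 (I(T) = ((22/15)/36)*sqrt(T) = ((22/15)*(1/36))*sqrt(T) = 11*sqrt(T)/270)
(-627868 + I(v(-7, -23))) + H = (-627868 + 11*sqrt(9*(39 - 1*(-23))/(-23 - 7))/270) - 1857522 = (-627868 + 11*sqrt(9*(39 + 23)/(-30))/270) - 1857522 = (-627868 + 11*sqrt(9*(-1/30)*62)/270) - 1857522 = (-627868 + 11*sqrt(-93/5)/270) - 1857522 = (-627868 + 11*(I*sqrt(465)/5)/270) - 1857522 = (-627868 + 11*I*sqrt(465)/1350) - 1857522 = -2485390 + 11*I*sqrt(465)/1350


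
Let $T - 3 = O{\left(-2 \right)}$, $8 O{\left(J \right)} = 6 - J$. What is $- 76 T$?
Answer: $-304$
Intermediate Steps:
$O{\left(J \right)} = \frac{3}{4} - \frac{J}{8}$ ($O{\left(J \right)} = \frac{6 - J}{8} = \frac{3}{4} - \frac{J}{8}$)
$T = 4$ ($T = 3 + \left(\frac{3}{4} - - \frac{1}{4}\right) = 3 + \left(\frac{3}{4} + \frac{1}{4}\right) = 3 + 1 = 4$)
$- 76 T = \left(-76\right) 4 = -304$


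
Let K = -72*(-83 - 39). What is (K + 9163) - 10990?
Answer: 6957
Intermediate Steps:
K = 8784 (K = -72*(-122) = 8784)
(K + 9163) - 10990 = (8784 + 9163) - 10990 = 17947 - 10990 = 6957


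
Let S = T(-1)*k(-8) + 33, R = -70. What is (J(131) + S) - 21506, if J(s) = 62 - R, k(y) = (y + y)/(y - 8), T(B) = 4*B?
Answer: -21345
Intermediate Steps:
k(y) = 2*y/(-8 + y) (k(y) = (2*y)/(-8 + y) = 2*y/(-8 + y))
S = 29 (S = (4*(-1))*(2*(-8)/(-8 - 8)) + 33 = -8*(-8)/(-16) + 33 = -8*(-8)*(-1)/16 + 33 = -4*1 + 33 = -4 + 33 = 29)
J(s) = 132 (J(s) = 62 - 1*(-70) = 62 + 70 = 132)
(J(131) + S) - 21506 = (132 + 29) - 21506 = 161 - 21506 = -21345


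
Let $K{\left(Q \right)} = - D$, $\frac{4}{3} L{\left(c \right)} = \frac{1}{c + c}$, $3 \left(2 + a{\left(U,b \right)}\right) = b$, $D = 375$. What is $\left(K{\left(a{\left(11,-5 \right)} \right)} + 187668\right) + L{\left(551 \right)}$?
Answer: $\frac{825587547}{4408} \approx 1.8729 \cdot 10^{5}$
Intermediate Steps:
$a{\left(U,b \right)} = -2 + \frac{b}{3}$
$L{\left(c \right)} = \frac{3}{8 c}$ ($L{\left(c \right)} = \frac{3}{4 \left(c + c\right)} = \frac{3}{4 \cdot 2 c} = \frac{3 \frac{1}{2 c}}{4} = \frac{3}{8 c}$)
$K{\left(Q \right)} = -375$ ($K{\left(Q \right)} = \left(-1\right) 375 = -375$)
$\left(K{\left(a{\left(11,-5 \right)} \right)} + 187668\right) + L{\left(551 \right)} = \left(-375 + 187668\right) + \frac{3}{8 \cdot 551} = 187293 + \frac{3}{8} \cdot \frac{1}{551} = 187293 + \frac{3}{4408} = \frac{825587547}{4408}$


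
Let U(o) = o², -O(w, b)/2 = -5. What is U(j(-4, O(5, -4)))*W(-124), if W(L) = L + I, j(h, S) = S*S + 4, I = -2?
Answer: -1362816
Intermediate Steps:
O(w, b) = 10 (O(w, b) = -2*(-5) = 10)
j(h, S) = 4 + S² (j(h, S) = S² + 4 = 4 + S²)
W(L) = -2 + L (W(L) = L - 2 = -2 + L)
U(j(-4, O(5, -4)))*W(-124) = (4 + 10²)²*(-2 - 124) = (4 + 100)²*(-126) = 104²*(-126) = 10816*(-126) = -1362816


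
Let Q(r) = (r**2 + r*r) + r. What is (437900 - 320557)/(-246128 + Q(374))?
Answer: 117343/33998 ≈ 3.4515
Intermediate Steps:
Q(r) = r + 2*r**2 (Q(r) = (r**2 + r**2) + r = 2*r**2 + r = r + 2*r**2)
(437900 - 320557)/(-246128 + Q(374)) = (437900 - 320557)/(-246128 + 374*(1 + 2*374)) = 117343/(-246128 + 374*(1 + 748)) = 117343/(-246128 + 374*749) = 117343/(-246128 + 280126) = 117343/33998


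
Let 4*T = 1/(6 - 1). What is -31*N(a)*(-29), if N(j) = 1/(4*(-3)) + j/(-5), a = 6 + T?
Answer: -87203/75 ≈ -1162.7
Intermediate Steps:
T = 1/20 (T = 1/(4*(6 - 1)) = (¼)/5 = (¼)*(⅕) = 1/20 ≈ 0.050000)
a = 121/20 (a = 6 + 1/20 = 121/20 ≈ 6.0500)
N(j) = -1/12 - j/5 (N(j) = (¼)*(-⅓) + j*(-⅕) = -1/12 - j/5)
-31*N(a)*(-29) = -31*(-1/12 - ⅕*121/20)*(-29) = -31*(-1/12 - 121/100)*(-29) = -31*(-97/75)*(-29) = (3007/75)*(-29) = -87203/75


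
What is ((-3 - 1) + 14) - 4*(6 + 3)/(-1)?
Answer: 46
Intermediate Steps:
((-3 - 1) + 14) - 4*(6 + 3)/(-1) = (-4 + 14) - (-4)*9 = 10 - 4*(-9) = 10 + 36 = 46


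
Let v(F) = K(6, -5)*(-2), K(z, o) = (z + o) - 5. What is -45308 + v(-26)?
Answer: -45300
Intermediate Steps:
K(z, o) = -5 + o + z (K(z, o) = (o + z) - 5 = -5 + o + z)
v(F) = 8 (v(F) = (-5 - 5 + 6)*(-2) = -4*(-2) = 8)
-45308 + v(-26) = -45308 + 8 = -45300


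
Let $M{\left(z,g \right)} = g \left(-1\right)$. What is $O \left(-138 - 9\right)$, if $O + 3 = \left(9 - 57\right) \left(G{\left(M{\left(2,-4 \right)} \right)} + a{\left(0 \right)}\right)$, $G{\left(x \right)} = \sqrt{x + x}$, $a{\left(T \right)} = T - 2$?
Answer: $-13671 + 14112 \sqrt{2} \approx 6286.4$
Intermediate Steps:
$M{\left(z,g \right)} = - g$
$a{\left(T \right)} = -2 + T$
$G{\left(x \right)} = \sqrt{2} \sqrt{x}$ ($G{\left(x \right)} = \sqrt{2 x} = \sqrt{2} \sqrt{x}$)
$O = 93 - 96 \sqrt{2}$ ($O = -3 + \left(9 - 57\right) \left(\sqrt{2} \sqrt{\left(-1\right) \left(-4\right)} + \left(-2 + 0\right)\right) = -3 - 48 \left(\sqrt{2} \sqrt{4} - 2\right) = -3 - 48 \left(\sqrt{2} \cdot 2 - 2\right) = -3 - 48 \left(2 \sqrt{2} - 2\right) = -3 - 48 \left(-2 + 2 \sqrt{2}\right) = -3 + \left(96 - 96 \sqrt{2}\right) = 93 - 96 \sqrt{2} \approx -42.765$)
$O \left(-138 - 9\right) = \left(93 - 96 \sqrt{2}\right) \left(-138 - 9\right) = \left(93 - 96 \sqrt{2}\right) \left(-147\right) = -13671 + 14112 \sqrt{2}$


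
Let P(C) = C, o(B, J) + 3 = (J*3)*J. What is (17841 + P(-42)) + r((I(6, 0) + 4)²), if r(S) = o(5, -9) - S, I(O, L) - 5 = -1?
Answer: 17975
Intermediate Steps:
o(B, J) = -3 + 3*J² (o(B, J) = -3 + (J*3)*J = -3 + (3*J)*J = -3 + 3*J²)
I(O, L) = 4 (I(O, L) = 5 - 1 = 4)
r(S) = 240 - S (r(S) = (-3 + 3*(-9)²) - S = (-3 + 3*81) - S = (-3 + 243) - S = 240 - S)
(17841 + P(-42)) + r((I(6, 0) + 4)²) = (17841 - 42) + (240 - (4 + 4)²) = 17799 + (240 - 1*8²) = 17799 + (240 - 1*64) = 17799 + (240 - 64) = 17799 + 176 = 17975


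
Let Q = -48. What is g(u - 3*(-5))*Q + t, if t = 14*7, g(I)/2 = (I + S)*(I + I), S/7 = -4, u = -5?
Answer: 34658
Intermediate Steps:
S = -28 (S = 7*(-4) = -28)
g(I) = 4*I*(-28 + I) (g(I) = 2*((I - 28)*(I + I)) = 2*((-28 + I)*(2*I)) = 2*(2*I*(-28 + I)) = 4*I*(-28 + I))
t = 98
g(u - 3*(-5))*Q + t = (4*(-5 - 3*(-5))*(-28 + (-5 - 3*(-5))))*(-48) + 98 = (4*(-5 + 15)*(-28 + (-5 + 15)))*(-48) + 98 = (4*10*(-28 + 10))*(-48) + 98 = (4*10*(-18))*(-48) + 98 = -720*(-48) + 98 = 34560 + 98 = 34658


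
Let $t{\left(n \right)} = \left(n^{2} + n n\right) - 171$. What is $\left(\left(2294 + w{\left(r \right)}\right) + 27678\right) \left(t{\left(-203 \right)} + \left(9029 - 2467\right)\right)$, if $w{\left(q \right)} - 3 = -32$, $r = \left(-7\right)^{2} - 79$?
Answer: $2659207887$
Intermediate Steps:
$r = -30$ ($r = 49 - 79 = -30$)
$w{\left(q \right)} = -29$ ($w{\left(q \right)} = 3 - 32 = -29$)
$t{\left(n \right)} = -171 + 2 n^{2}$ ($t{\left(n \right)} = \left(n^{2} + n^{2}\right) - 171 = 2 n^{2} - 171 = -171 + 2 n^{2}$)
$\left(\left(2294 + w{\left(r \right)}\right) + 27678\right) \left(t{\left(-203 \right)} + \left(9029 - 2467\right)\right) = \left(\left(2294 - 29\right) + 27678\right) \left(\left(-171 + 2 \left(-203\right)^{2}\right) + \left(9029 - 2467\right)\right) = \left(2265 + 27678\right) \left(\left(-171 + 2 \cdot 41209\right) + \left(9029 - 2467\right)\right) = 29943 \left(\left(-171 + 82418\right) + 6562\right) = 29943 \left(82247 + 6562\right) = 29943 \cdot 88809 = 2659207887$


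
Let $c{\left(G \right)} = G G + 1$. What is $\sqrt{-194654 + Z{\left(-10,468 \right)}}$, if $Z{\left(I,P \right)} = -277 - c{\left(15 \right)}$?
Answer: $i \sqrt{195157} \approx 441.77 i$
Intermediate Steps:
$c{\left(G \right)} = 1 + G^{2}$ ($c{\left(G \right)} = G^{2} + 1 = 1 + G^{2}$)
$Z{\left(I,P \right)} = -503$ ($Z{\left(I,P \right)} = -277 - \left(1 + 15^{2}\right) = -277 - \left(1 + 225\right) = -277 - 226 = -503$)
$\sqrt{-194654 + Z{\left(-10,468 \right)}} = \sqrt{-194654 - 503} = \sqrt{-195157} = i \sqrt{195157}$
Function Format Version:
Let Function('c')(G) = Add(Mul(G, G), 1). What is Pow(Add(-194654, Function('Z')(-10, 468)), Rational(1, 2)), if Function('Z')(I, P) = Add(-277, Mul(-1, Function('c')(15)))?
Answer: Mul(I, Pow(195157, Rational(1, 2))) ≈ Mul(441.77, I)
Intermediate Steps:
Function('c')(G) = Add(1, Pow(G, 2)) (Function('c')(G) = Add(Pow(G, 2), 1) = Add(1, Pow(G, 2)))
Function('Z')(I, P) = -503 (Function('Z')(I, P) = Add(-277, Mul(-1, Add(1, Pow(15, 2)))) = Add(-277, Mul(-1, Add(1, 225))) = Add(-277, Mul(-1, 226)) = Add(-277, -226) = -503)
Pow(Add(-194654, Function('Z')(-10, 468)), Rational(1, 2)) = Pow(Add(-194654, -503), Rational(1, 2)) = Pow(-195157, Rational(1, 2)) = Mul(I, Pow(195157, Rational(1, 2)))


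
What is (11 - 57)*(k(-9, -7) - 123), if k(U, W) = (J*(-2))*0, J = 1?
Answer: 5658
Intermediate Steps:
k(U, W) = 0 (k(U, W) = (1*(-2))*0 = -2*0 = 0)
(11 - 57)*(k(-9, -7) - 123) = (11 - 57)*(0 - 123) = -46*(-123) = 5658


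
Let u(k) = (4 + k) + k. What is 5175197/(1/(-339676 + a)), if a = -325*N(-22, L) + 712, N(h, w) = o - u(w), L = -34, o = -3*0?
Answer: -1861849573508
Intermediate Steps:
o = 0
u(k) = 4 + 2*k
N(h, w) = -4 - 2*w (N(h, w) = 0 - (4 + 2*w) = 0 + (-4 - 2*w) = -4 - 2*w)
a = -20088 (a = -325*(-4 - 2*(-34)) + 712 = -325*(-4 + 68) + 712 = -325*64 + 712 = -20800 + 712 = -20088)
5175197/(1/(-339676 + a)) = 5175197/(1/(-339676 - 20088)) = 5175197/(1/(-359764)) = 5175197/(-1/359764) = 5175197*(-359764) = -1861849573508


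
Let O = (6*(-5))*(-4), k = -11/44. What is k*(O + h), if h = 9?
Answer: -129/4 ≈ -32.250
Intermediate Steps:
k = -¼ (k = -11*1/44 = -¼ ≈ -0.25000)
O = 120 (O = -30*(-4) = 120)
k*(O + h) = -(120 + 9)/4 = -¼*129 = -129/4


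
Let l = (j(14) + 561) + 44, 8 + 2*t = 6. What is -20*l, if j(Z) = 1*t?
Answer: -12080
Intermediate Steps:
t = -1 (t = -4 + (1/2)*6 = -4 + 3 = -1)
j(Z) = -1 (j(Z) = 1*(-1) = -1)
l = 604 (l = (-1 + 561) + 44 = 560 + 44 = 604)
-20*l = -20*604 = -12080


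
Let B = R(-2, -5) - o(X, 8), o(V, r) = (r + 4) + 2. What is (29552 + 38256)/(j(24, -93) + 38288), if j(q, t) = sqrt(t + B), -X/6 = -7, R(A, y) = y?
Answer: 162264544/91623191 - 16952*I*sqrt(7)/91623191 ≈ 1.771 - 0.00048951*I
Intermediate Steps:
X = 42 (X = -6*(-7) = 42)
o(V, r) = 6 + r (o(V, r) = (4 + r) + 2 = 6 + r)
B = -19 (B = -5 - (6 + 8) = -5 - 1*14 = -5 - 14 = -19)
j(q, t) = sqrt(-19 + t) (j(q, t) = sqrt(t - 19) = sqrt(-19 + t))
(29552 + 38256)/(j(24, -93) + 38288) = (29552 + 38256)/(sqrt(-19 - 93) + 38288) = 67808/(sqrt(-112) + 38288) = 67808/(4*I*sqrt(7) + 38288) = 67808/(38288 + 4*I*sqrt(7))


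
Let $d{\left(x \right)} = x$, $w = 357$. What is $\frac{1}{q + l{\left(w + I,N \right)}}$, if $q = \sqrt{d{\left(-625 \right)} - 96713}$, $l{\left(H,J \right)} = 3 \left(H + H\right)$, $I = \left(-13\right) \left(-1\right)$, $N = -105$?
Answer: $\frac{370}{837623} - \frac{i \sqrt{97338}}{5025738} \approx 0.00044173 - 6.2078 \cdot 10^{-5} i$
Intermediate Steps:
$I = 13$
$l{\left(H,J \right)} = 6 H$ ($l{\left(H,J \right)} = 3 \cdot 2 H = 6 H$)
$q = i \sqrt{97338}$ ($q = \sqrt{-625 - 96713} = \sqrt{-97338} = i \sqrt{97338} \approx 311.99 i$)
$\frac{1}{q + l{\left(w + I,N \right)}} = \frac{1}{i \sqrt{97338} + 6 \left(357 + 13\right)} = \frac{1}{i \sqrt{97338} + 6 \cdot 370} = \frac{1}{i \sqrt{97338} + 2220} = \frac{1}{2220 + i \sqrt{97338}}$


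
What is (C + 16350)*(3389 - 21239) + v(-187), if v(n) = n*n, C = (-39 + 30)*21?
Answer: -288438881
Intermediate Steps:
C = -189 (C = -9*21 = -189)
v(n) = n²
(C + 16350)*(3389 - 21239) + v(-187) = (-189 + 16350)*(3389 - 21239) + (-187)² = 16161*(-17850) + 34969 = -288473850 + 34969 = -288438881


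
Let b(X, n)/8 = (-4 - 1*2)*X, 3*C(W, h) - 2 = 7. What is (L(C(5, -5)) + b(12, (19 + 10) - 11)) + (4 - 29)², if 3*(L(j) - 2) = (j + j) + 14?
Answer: 173/3 ≈ 57.667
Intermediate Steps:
C(W, h) = 3 (C(W, h) = ⅔ + (⅓)*7 = ⅔ + 7/3 = 3)
L(j) = 20/3 + 2*j/3 (L(j) = 2 + ((j + j) + 14)/3 = 2 + (2*j + 14)/3 = 2 + (14 + 2*j)/3 = 2 + (14/3 + 2*j/3) = 20/3 + 2*j/3)
b(X, n) = -48*X (b(X, n) = 8*((-4 - 1*2)*X) = 8*((-4 - 2)*X) = 8*(-6*X) = -48*X)
(L(C(5, -5)) + b(12, (19 + 10) - 11)) + (4 - 29)² = ((20/3 + (⅔)*3) - 48*12) + (4 - 29)² = ((20/3 + 2) - 576) + (-25)² = (26/3 - 576) + 625 = -1702/3 + 625 = 173/3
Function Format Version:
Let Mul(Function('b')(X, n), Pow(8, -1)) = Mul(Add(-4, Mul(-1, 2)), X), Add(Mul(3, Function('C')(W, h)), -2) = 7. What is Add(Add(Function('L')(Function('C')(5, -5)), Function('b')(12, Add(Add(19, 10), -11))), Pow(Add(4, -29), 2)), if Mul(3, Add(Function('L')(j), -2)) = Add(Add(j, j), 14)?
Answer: Rational(173, 3) ≈ 57.667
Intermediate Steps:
Function('C')(W, h) = 3 (Function('C')(W, h) = Add(Rational(2, 3), Mul(Rational(1, 3), 7)) = Add(Rational(2, 3), Rational(7, 3)) = 3)
Function('L')(j) = Add(Rational(20, 3), Mul(Rational(2, 3), j)) (Function('L')(j) = Add(2, Mul(Rational(1, 3), Add(Add(j, j), 14))) = Add(2, Mul(Rational(1, 3), Add(Mul(2, j), 14))) = Add(2, Mul(Rational(1, 3), Add(14, Mul(2, j)))) = Add(2, Add(Rational(14, 3), Mul(Rational(2, 3), j))) = Add(Rational(20, 3), Mul(Rational(2, 3), j)))
Function('b')(X, n) = Mul(-48, X) (Function('b')(X, n) = Mul(8, Mul(Add(-4, Mul(-1, 2)), X)) = Mul(8, Mul(Add(-4, -2), X)) = Mul(8, Mul(-6, X)) = Mul(-48, X))
Add(Add(Function('L')(Function('C')(5, -5)), Function('b')(12, Add(Add(19, 10), -11))), Pow(Add(4, -29), 2)) = Add(Add(Add(Rational(20, 3), Mul(Rational(2, 3), 3)), Mul(-48, 12)), Pow(Add(4, -29), 2)) = Add(Add(Add(Rational(20, 3), 2), -576), Pow(-25, 2)) = Add(Add(Rational(26, 3), -576), 625) = Add(Rational(-1702, 3), 625) = Rational(173, 3)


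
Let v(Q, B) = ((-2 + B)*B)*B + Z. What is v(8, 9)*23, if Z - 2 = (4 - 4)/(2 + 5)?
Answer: 13087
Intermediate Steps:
Z = 2 (Z = 2 + (4 - 4)/(2 + 5) = 2 + 0/7 = 2 + 0*(⅐) = 2 + 0 = 2)
v(Q, B) = 2 + B²*(-2 + B) (v(Q, B) = ((-2 + B)*B)*B + 2 = (B*(-2 + B))*B + 2 = B²*(-2 + B) + 2 = 2 + B²*(-2 + B))
v(8, 9)*23 = (2 + 9³ - 2*9²)*23 = (2 + 729 - 2*81)*23 = (2 + 729 - 162)*23 = 569*23 = 13087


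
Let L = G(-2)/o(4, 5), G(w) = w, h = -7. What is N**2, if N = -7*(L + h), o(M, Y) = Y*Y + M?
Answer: 2059225/841 ≈ 2448.5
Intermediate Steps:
o(M, Y) = M + Y**2 (o(M, Y) = Y**2 + M = M + Y**2)
L = -2/29 (L = -2/(4 + 5**2) = -2/(4 + 25) = -2/29 ≈ -0.068966)
N = 1435/29 (N = -7*(-2/29 - 7) = -7*(-205/29) = 1435/29 ≈ 49.483)
N**2 = (1435/29)**2 = 2059225/841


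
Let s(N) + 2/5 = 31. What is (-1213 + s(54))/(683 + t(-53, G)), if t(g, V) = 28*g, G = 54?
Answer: 5912/4005 ≈ 1.4762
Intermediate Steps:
s(N) = 153/5 (s(N) = -2/5 + 31 = 153/5)
(-1213 + s(54))/(683 + t(-53, G)) = (-1213 + 153/5)/(683 + 28*(-53)) = -5912/(5*(683 - 1484)) = -5912/5/(-801) = -5912/5*(-1/801) = 5912/4005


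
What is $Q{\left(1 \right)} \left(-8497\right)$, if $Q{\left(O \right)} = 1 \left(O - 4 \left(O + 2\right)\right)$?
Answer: $93467$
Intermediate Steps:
$Q{\left(O \right)} = -8 - 3 O$ ($Q{\left(O \right)} = 1 \left(O - 4 \left(2 + O\right)\right) = 1 \left(O - \left(8 + 4 O\right)\right) = 1 \left(-8 - 3 O\right) = -8 - 3 O$)
$Q{\left(1 \right)} \left(-8497\right) = \left(-8 - 3\right) \left(-8497\right) = \left(-11\right) \left(-8497\right) = 93467$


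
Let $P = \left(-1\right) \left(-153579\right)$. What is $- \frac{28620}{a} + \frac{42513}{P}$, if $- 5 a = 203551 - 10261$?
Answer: $\frac{335494363}{329836499} \approx 1.0172$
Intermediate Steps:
$a = -38658$ ($a = - \frac{203551 - 10261}{5} = \left(- \frac{1}{5}\right) 193290 = -38658$)
$P = 153579$
$- \frac{28620}{a} + \frac{42513}{P} = - \frac{28620}{-38658} + \frac{42513}{153579} = \left(-28620\right) \left(- \frac{1}{38658}\right) + 42513 \cdot \frac{1}{153579} = \frac{4770}{6443} + \frac{14171}{51193} = \frac{335494363}{329836499}$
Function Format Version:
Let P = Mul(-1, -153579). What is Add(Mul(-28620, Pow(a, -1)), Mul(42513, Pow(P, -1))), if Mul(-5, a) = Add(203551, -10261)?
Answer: Rational(335494363, 329836499) ≈ 1.0172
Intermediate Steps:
a = -38658 (a = Mul(Rational(-1, 5), Add(203551, -10261)) = Mul(Rational(-1, 5), 193290) = -38658)
P = 153579
Add(Mul(-28620, Pow(a, -1)), Mul(42513, Pow(P, -1))) = Add(Mul(-28620, Pow(-38658, -1)), Mul(42513, Pow(153579, -1))) = Add(Mul(-28620, Rational(-1, 38658)), Mul(42513, Rational(1, 153579))) = Add(Rational(4770, 6443), Rational(14171, 51193)) = Rational(335494363, 329836499)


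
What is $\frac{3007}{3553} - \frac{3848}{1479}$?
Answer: $- \frac{31919}{18183} \approx -1.7554$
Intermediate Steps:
$\frac{3007}{3553} - \frac{3848}{1479} = - \frac{31919}{18183}$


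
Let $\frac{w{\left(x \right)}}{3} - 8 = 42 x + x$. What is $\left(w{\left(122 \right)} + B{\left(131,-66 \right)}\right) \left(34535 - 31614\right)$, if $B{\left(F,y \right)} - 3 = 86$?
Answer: $46300771$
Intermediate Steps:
$B{\left(F,y \right)} = 89$ ($B{\left(F,y \right)} = 3 + 86 = 89$)
$w{\left(x \right)} = 24 + 129 x$ ($w{\left(x \right)} = 24 + 3 \left(42 x + x\right) = 24 + 3 \cdot 43 x = 24 + 129 x$)
$\left(w{\left(122 \right)} + B{\left(131,-66 \right)}\right) \left(34535 - 31614\right) = \left(\left(24 + 129 \cdot 122\right) + 89\right) \left(34535 - 31614\right) = \left(\left(24 + 15738\right) + 89\right) 2921 = \left(15762 + 89\right) 2921 = 15851 \cdot 2921 = 46300771$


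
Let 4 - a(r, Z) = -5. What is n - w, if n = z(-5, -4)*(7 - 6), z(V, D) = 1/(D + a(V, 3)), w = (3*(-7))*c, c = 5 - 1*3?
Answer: 211/5 ≈ 42.200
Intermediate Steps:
c = 2 (c = 5 - 3 = 2)
a(r, Z) = 9 (a(r, Z) = 4 - 1*(-5) = 4 + 5 = 9)
w = -42 (w = (3*(-7))*2 = -21*2 = -42)
z(V, D) = 1/(9 + D) (z(V, D) = 1/(D + 9) = 1/(9 + D))
n = 1/5 (n = (7 - 6)/(9 - 4) = 1/5 ≈ 0.20000)
n - w = 1/5 - 1*(-42) = 1/5 + 42 = 211/5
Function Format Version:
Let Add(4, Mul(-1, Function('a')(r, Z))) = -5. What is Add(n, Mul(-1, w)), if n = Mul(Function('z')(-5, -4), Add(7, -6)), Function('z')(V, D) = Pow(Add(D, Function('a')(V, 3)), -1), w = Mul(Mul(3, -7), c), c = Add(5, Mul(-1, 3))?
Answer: Rational(211, 5) ≈ 42.200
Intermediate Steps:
c = 2 (c = Add(5, -3) = 2)
Function('a')(r, Z) = 9 (Function('a')(r, Z) = Add(4, Mul(-1, -5)) = Add(4, 5) = 9)
w = -42 (w = Mul(Mul(3, -7), 2) = Mul(-21, 2) = -42)
Function('z')(V, D) = Pow(Add(9, D), -1) (Function('z')(V, D) = Pow(Add(D, 9), -1) = Pow(Add(9, D), -1))
n = Rational(1, 5) (n = Mul(Pow(Add(9, -4), -1), Add(7, -6)) = Mul(Pow(5, -1), 1) = Mul(Rational(1, 5), 1) = Rational(1, 5) ≈ 0.20000)
Add(n, Mul(-1, w)) = Add(Rational(1, 5), Mul(-1, -42)) = Add(Rational(1, 5), 42) = Rational(211, 5)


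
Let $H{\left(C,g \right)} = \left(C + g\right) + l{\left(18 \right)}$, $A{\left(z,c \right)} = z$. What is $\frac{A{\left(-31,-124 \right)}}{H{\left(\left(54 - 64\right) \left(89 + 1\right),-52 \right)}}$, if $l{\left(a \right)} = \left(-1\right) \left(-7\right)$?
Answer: $\frac{31}{945} \approx 0.032804$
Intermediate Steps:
$l{\left(a \right)} = 7$
$H{\left(C,g \right)} = 7 + C + g$ ($H{\left(C,g \right)} = \left(C + g\right) + 7 = 7 + C + g$)
$\frac{A{\left(-31,-124 \right)}}{H{\left(\left(54 - 64\right) \left(89 + 1\right),-52 \right)}} = - \frac{31}{7 + \left(54 - 64\right) \left(89 + 1\right) - 52} = - \frac{31}{7 - 900 - 52} = - \frac{31}{-945} = \left(-31\right) \left(- \frac{1}{945}\right) = \frac{31}{945}$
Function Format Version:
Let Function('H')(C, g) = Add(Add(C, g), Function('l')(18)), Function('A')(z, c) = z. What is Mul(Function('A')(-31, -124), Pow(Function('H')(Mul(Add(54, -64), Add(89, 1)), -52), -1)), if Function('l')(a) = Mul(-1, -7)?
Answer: Rational(31, 945) ≈ 0.032804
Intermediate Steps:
Function('l')(a) = 7
Function('H')(C, g) = Add(7, C, g) (Function('H')(C, g) = Add(Add(C, g), 7) = Add(7, C, g))
Mul(Function('A')(-31, -124), Pow(Function('H')(Mul(Add(54, -64), Add(89, 1)), -52), -1)) = Mul(-31, Pow(Add(7, Mul(Add(54, -64), Add(89, 1)), -52), -1)) = Mul(-31, Pow(Add(7, Mul(-10, 90), -52), -1)) = Mul(-31, Pow(Add(7, -900, -52), -1)) = Mul(-31, Pow(-945, -1)) = Mul(-31, Rational(-1, 945)) = Rational(31, 945)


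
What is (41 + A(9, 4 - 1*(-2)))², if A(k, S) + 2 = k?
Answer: 2304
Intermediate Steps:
A(k, S) = -2 + k
(41 + A(9, 4 - 1*(-2)))² = (41 + (-2 + 9))² = (41 + 7)² = 48² = 2304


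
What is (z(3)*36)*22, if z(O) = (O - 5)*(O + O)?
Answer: -9504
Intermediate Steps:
z(O) = 2*O*(-5 + O) (z(O) = (-5 + O)*(2*O) = 2*O*(-5 + O))
(z(3)*36)*22 = ((2*3*(-5 + 3))*36)*22 = ((2*3*(-2))*36)*22 = -12*36*22 = -432*22 = -9504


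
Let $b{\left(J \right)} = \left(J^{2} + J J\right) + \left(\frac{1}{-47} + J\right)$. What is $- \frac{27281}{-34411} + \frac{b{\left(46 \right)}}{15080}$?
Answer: $\frac{403915835}{375217544} \approx 1.0765$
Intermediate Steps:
$b{\left(J \right)} = - \frac{1}{47} + J + 2 J^{2}$ ($b{\left(J \right)} = \left(J^{2} + J^{2}\right) + \left(- \frac{1}{47} + J\right) = 2 J^{2} + \left(- \frac{1}{47} + J\right) = - \frac{1}{47} + J + 2 J^{2}$)
$- \frac{27281}{-34411} + \frac{b{\left(46 \right)}}{15080} = - \frac{27281}{-34411} + \frac{- \frac{1}{47} + 46 + 2 \cdot 46^{2}}{15080} = \left(-27281\right) \left(- \frac{1}{34411}\right) + \left(- \frac{1}{47} + 46 + 2 \cdot 2116\right) \frac{1}{15080} = \frac{27281}{34411} + \left(- \frac{1}{47} + 46 + 4232\right) \frac{1}{15080} = \frac{27281}{34411} + \frac{201065}{47} \cdot \frac{1}{15080} = \frac{27281}{34411} + \frac{40213}{141752} = \frac{403915835}{375217544}$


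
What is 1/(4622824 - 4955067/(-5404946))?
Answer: 5404946/24986119042571 ≈ 2.1632e-7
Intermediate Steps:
1/(4622824 - 4955067/(-5404946)) = 1/(4622824 - 4955067*(-1/5404946)) = 1/(4622824 + 4955067/5404946) = 1/(24986119042571/5404946) = 5404946/24986119042571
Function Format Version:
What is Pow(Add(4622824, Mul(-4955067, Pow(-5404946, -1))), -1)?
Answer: Rational(5404946, 24986119042571) ≈ 2.1632e-7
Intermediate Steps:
Pow(Add(4622824, Mul(-4955067, Pow(-5404946, -1))), -1) = Pow(Add(4622824, Mul(-4955067, Rational(-1, 5404946))), -1) = Pow(Add(4622824, Rational(4955067, 5404946)), -1) = Pow(Rational(24986119042571, 5404946), -1) = Rational(5404946, 24986119042571)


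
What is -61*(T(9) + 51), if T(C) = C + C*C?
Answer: -8601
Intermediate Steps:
T(C) = C + C²
-61*(T(9) + 51) = -61*(9*(1 + 9) + 51) = -61*(9*10 + 51) = -61*(90 + 51) = -61*141 = -8601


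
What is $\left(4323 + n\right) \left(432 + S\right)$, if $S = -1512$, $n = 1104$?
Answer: $-5861160$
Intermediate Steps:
$\left(4323 + n\right) \left(432 + S\right) = \left(4323 + 1104\right) \left(432 - 1512\right) = 5427 \left(-1080\right) = -5861160$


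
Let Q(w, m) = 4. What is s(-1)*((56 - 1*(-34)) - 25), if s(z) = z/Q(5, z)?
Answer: -65/4 ≈ -16.250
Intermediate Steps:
s(z) = z/4
s(-1)*((56 - 1*(-34)) - 25) = ((¼)*(-1))*((56 - 1*(-34)) - 25) = -((56 + 34) - 25)/4 = -(90 - 25)/4 = -¼*65 = -65/4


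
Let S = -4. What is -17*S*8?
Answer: 544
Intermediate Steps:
-17*S*8 = -17*(-4)*8 = 68*8 = 544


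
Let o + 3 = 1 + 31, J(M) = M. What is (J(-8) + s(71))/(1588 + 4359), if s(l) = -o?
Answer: -37/5947 ≈ -0.0062216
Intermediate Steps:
o = 29 (o = -3 + (1 + 31) = -3 + 32 = 29)
s(l) = -29 (s(l) = -1*29 = -29)
(J(-8) + s(71))/(1588 + 4359) = (-8 - 29)/(1588 + 4359) = -37/5947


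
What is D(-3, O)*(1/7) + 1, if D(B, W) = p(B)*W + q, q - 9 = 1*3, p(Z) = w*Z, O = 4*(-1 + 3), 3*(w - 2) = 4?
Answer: -61/7 ≈ -8.7143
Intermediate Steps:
w = 10/3 (w = 2 + (1/3)*4 = 2 + 4/3 = 10/3 ≈ 3.3333)
O = 8 (O = 4*2 = 8)
p(Z) = 10*Z/3
q = 12 (q = 9 + 1*3 = 9 + 3 = 12)
D(B, W) = 12 + 10*B*W/3 (D(B, W) = (10*B/3)*W + 12 = 10*B*W/3 + 12 = 12 + 10*B*W/3)
D(-3, O)*(1/7) + 1 = (12 + (10/3)*(-3)*8)*(1/7) + 1 = (12 - 80)*(1*(1/7)) + 1 = -68*1/7 + 1 = -68/7 + 1 = -61/7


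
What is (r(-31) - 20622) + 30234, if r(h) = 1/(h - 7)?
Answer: 365255/38 ≈ 9612.0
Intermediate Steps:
r(h) = 1/(-7 + h)
(r(-31) - 20622) + 30234 = (1/(-7 - 31) - 20622) + 30234 = (1/(-38) - 20622) + 30234 = (-1/38 - 20622) + 30234 = -783637/38 + 30234 = 365255/38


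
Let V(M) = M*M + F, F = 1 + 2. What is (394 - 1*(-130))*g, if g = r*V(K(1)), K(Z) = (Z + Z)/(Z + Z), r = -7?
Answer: -14672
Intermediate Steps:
F = 3
K(Z) = 1 (K(Z) = (2*Z)/((2*Z)) = (2*Z)*(1/(2*Z)) = 1)
V(M) = 3 + M² (V(M) = M*M + 3 = M² + 3 = 3 + M²)
g = -28 (g = -7*(3 + 1²) = -7*(3 + 1) = -7*4 = -28)
(394 - 1*(-130))*g = (394 - 1*(-130))*(-28) = (394 + 130)*(-28) = 524*(-28) = -14672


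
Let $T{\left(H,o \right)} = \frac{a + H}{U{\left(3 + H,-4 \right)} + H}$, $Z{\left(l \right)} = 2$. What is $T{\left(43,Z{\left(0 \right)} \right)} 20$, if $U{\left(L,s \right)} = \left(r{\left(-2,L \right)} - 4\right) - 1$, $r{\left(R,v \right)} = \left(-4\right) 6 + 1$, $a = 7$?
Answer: $\frac{200}{3} \approx 66.667$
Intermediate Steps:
$r{\left(R,v \right)} = -23$ ($r{\left(R,v \right)} = -24 + 1 = -23$)
$U{\left(L,s \right)} = -28$ ($U{\left(L,s \right)} = \left(-23 - 4\right) - 1 = -27 - 1 = -28$)
$T{\left(H,o \right)} = \frac{7 + H}{-28 + H}$
$T{\left(43,Z{\left(0 \right)} \right)} 20 = \frac{7 + 43}{-28 + 43} \cdot 20 = \frac{1}{15} \cdot 50 \cdot 20 = \frac{10}{3} \cdot 20 = \frac{200}{3}$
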